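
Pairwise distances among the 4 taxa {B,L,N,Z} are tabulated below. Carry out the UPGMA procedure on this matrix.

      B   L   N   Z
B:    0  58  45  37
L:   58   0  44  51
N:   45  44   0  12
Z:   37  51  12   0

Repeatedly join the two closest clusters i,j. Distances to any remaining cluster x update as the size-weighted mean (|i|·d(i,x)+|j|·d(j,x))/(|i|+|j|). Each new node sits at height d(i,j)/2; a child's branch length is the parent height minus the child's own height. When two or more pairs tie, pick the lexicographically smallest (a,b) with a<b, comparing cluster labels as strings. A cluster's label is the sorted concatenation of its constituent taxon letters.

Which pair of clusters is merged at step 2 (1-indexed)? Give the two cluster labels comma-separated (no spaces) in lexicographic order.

B,NZ

iteration 1: select N,Z (d=12); attach at lengths (6, 6); label the merged cluster NZ
  updated: d(B,NZ)=41, d(L,NZ)=95/2
iteration 2: select B,NZ (d=41); attach at lengths (41/2, 29/2); label the merged cluster BNZ
  updated: d(BNZ,L)=51
iteration 3: select BNZ,L (d=51); attach at lengths (5, 51/2); label the merged cluster BLNZ
final tree: ((B:41/2,(N:6,Z:6):29/2):5,L:51/2)
total length: 155/2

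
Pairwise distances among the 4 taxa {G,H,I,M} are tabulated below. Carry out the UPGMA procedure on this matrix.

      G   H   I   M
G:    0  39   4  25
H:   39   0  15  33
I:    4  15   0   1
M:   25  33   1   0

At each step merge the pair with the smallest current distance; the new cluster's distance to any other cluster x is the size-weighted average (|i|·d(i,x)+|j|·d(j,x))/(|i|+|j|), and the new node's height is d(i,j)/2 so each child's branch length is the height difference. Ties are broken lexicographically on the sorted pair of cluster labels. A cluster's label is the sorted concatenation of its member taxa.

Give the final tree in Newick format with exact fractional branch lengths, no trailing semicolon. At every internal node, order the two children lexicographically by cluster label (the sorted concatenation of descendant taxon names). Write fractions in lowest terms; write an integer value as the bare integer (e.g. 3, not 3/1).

((G:29/4,(I:1/2,M:1/2):27/4):29/4,H:29/2)

1. join I+M (d=1) ⇒ IM; edges |I|=1/2, |M|=1/2
  updated: d(G,IM)=29/2, d(H,IM)=24
2. join G+IM (d=29/2) ⇒ GIM; edges |G|=29/4, |IM|=27/4
  updated: d(GIM,H)=29
3. join GIM+H (d=29) ⇒ GHIM; edges |GIM|=29/4, |H|=29/2
final tree: ((G:29/4,(I:1/2,M:1/2):27/4):29/4,H:29/2)
total length: 147/4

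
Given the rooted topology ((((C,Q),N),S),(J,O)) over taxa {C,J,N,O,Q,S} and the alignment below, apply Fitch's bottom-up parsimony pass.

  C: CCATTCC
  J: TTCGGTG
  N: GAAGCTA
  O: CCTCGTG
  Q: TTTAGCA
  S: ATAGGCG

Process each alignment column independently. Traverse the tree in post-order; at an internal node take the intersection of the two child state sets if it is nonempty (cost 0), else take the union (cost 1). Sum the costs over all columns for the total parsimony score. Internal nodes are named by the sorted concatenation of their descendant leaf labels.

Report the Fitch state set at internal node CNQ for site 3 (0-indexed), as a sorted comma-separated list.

A,G,T

site 0, node CQ: C={C} ∪ Q={T} → {C,T} (+1)
site 0, node CNQ: CQ={C,T} ∪ N={G} → {C,G,T} (+1)
site 0, node CNQS: CNQ={C,G,T} ∪ S={A} → {A,C,G,T} (+1)
site 0, node JO: J={T} ∪ O={C} → {C,T} (+1)
site 0, node CJNOQS: CNQS={A,C,G,T} ∩ JO={C,T} → {C,T} (+0)
site 1, node CQ: C={C} ∪ Q={T} → {C,T} (+1)
site 1, node CNQ: CQ={C,T} ∪ N={A} → {A,C,T} (+1)
site 1, node CNQS: CNQ={A,C,T} ∩ S={T} → {T} (+0)
site 1, node JO: J={T} ∪ O={C} → {C,T} (+1)
site 1, node CJNOQS: CNQS={T} ∩ JO={C,T} → {T} (+0)
site 2, node CQ: C={A} ∪ Q={T} → {A,T} (+1)
site 2, node CNQ: CQ={A,T} ∩ N={A} → {A} (+0)
site 2, node CNQS: CNQ={A} ∩ S={A} → {A} (+0)
site 2, node JO: J={C} ∪ O={T} → {C,T} (+1)
site 2, node CJNOQS: CNQS={A} ∪ JO={C,T} → {A,C,T} (+1)
site 3, node CQ: C={T} ∪ Q={A} → {A,T} (+1)
site 3, node CNQ: CQ={A,T} ∪ N={G} → {A,G,T} (+1)
site 3, node CNQS: CNQ={A,G,T} ∩ S={G} → {G} (+0)
site 3, node JO: J={G} ∪ O={C} → {C,G} (+1)
site 3, node CJNOQS: CNQS={G} ∩ JO={C,G} → {G} (+0)
site 4, node CQ: C={T} ∪ Q={G} → {G,T} (+1)
site 4, node CNQ: CQ={G,T} ∪ N={C} → {C,G,T} (+1)
site 4, node CNQS: CNQ={C,G,T} ∩ S={G} → {G} (+0)
site 4, node JO: J={G} ∩ O={G} → {G} (+0)
site 4, node CJNOQS: CNQS={G} ∩ JO={G} → {G} (+0)
site 5, node CQ: C={C} ∩ Q={C} → {C} (+0)
site 5, node CNQ: CQ={C} ∪ N={T} → {C,T} (+1)
site 5, node CNQS: CNQ={C,T} ∩ S={C} → {C} (+0)
site 5, node JO: J={T} ∩ O={T} → {T} (+0)
site 5, node CJNOQS: CNQS={C} ∪ JO={T} → {C,T} (+1)
site 6, node CQ: C={C} ∪ Q={A} → {A,C} (+1)
site 6, node CNQ: CQ={A,C} ∩ N={A} → {A} (+0)
site 6, node CNQS: CNQ={A} ∪ S={G} → {A,G} (+1)
site 6, node JO: J={G} ∩ O={G} → {G} (+0)
site 6, node CJNOQS: CNQS={A,G} ∩ JO={G} → {G} (+0)
per-site changes: [4, 3, 3, 3, 2, 2, 2]; total = 19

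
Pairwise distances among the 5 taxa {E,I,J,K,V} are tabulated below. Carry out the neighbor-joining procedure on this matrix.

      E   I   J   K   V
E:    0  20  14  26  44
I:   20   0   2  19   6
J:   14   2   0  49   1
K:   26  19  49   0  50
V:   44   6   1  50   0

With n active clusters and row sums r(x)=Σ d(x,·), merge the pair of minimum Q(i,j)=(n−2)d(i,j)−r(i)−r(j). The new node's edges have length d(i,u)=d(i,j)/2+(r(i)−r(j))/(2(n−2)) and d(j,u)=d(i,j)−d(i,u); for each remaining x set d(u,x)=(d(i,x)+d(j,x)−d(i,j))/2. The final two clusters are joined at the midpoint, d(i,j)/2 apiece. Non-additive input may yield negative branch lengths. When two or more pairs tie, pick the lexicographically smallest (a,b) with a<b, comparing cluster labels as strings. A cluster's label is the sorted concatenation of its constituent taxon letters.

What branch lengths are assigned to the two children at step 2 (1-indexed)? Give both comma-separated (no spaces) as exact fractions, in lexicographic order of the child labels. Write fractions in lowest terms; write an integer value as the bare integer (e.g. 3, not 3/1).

1. join E+K (d=26, Q=-170) ⇒ EK; edges |E|=19/3, |K|=59/3
  updated: d(EK,I)=13/2, d(EK,J)=37/2, d(EK,V)=34
2. join EK+I (d=13/2, Q=-121/2) ⇒ EIK; edges |EK|=115/8, |I|=-63/8
  updated: d(EIK,J)=7, d(EIK,V)=67/4
3. join EIK+J (d=7, Q=-99/4) ⇒ EIJK; edges |EIK|=91/8, |J|=-35/8
  updated: d(EIJK,V)=43/8
4. join EIJK+V (d=43/8) ⇒ EIJKV; edges |EIJK|=43/16, |V|=43/16
final tree: ((((E:19/3,K:59/3):115/8,I:-63/8):91/8,J:-35/8):43/16,V:43/16)
total length: 359/8

115/8,-63/8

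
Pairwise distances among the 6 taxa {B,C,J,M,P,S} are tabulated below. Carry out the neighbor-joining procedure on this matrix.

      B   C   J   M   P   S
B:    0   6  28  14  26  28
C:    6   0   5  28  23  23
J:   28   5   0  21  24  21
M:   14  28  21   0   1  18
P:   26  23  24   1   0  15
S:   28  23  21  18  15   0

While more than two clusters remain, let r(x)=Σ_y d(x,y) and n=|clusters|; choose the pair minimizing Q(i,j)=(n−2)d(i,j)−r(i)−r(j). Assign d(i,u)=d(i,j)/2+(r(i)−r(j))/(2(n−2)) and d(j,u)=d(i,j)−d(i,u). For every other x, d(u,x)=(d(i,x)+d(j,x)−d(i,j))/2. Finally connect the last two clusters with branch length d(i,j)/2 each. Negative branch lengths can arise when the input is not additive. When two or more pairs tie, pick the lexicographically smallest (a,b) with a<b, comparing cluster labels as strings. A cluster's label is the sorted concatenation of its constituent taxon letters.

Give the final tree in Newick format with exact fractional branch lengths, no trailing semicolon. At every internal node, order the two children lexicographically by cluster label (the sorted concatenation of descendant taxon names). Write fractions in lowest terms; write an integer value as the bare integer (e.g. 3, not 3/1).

((((B:27/4,C:-3/4):103/16,J:113/16):103/16,(M:-3/8,P:11/8):119/16):137/32,S:137/32)

1. join M+P (d=1, Q=-167) ⇒ MP; edges |M|=-3/8, |P|=11/8
  updated: d(B,MP)=39/2, d(C,MP)=25, d(J,MP)=22, d(MP,S)=16
2. join B+C (d=6, Q=-245/2) ⇒ BC; edges |B|=27/4, |C|=-3/4
  updated: d(BC,J)=27/2, d(BC,MP)=77/4, d(BC,S)=45/2
3. join BC+J (d=27/2, Q=-339/4) ⇒ BCJ; edges |BC|=103/16, |J|=113/16
  updated: d(BCJ,MP)=111/8, d(BCJ,S)=15
4. join BCJ+MP (d=111/8, Q=-359/8) ⇒ BCJMP; edges |BCJ|=103/16, |MP|=119/16
  updated: d(BCJMP,S)=137/16
5. join BCJMP+S (d=137/16) ⇒ BCJMPS; edges |BCJMP|=137/32, |S|=137/32
final tree: ((((B:27/4,C:-3/4):103/16,J:113/16):103/16,(M:-3/8,P:11/8):119/16):137/32,S:137/32)
total length: 687/16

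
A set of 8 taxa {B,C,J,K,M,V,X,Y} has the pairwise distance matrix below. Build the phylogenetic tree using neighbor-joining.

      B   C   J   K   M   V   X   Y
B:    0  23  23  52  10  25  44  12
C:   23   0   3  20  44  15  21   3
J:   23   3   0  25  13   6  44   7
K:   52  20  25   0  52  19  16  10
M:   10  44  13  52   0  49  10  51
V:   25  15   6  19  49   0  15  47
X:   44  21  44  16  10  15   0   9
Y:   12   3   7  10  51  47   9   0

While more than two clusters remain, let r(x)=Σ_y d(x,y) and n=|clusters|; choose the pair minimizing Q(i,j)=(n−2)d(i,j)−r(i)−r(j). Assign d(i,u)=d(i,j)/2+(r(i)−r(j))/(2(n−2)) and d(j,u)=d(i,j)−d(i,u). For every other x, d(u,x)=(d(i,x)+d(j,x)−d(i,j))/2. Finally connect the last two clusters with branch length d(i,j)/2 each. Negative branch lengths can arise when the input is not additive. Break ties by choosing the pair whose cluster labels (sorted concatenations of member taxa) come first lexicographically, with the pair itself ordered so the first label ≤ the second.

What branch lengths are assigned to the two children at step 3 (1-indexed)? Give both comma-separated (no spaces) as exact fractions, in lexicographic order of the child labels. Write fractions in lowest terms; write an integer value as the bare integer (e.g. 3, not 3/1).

step 1: merge (B,M) at d=10, Q=-358; branch lengths B→5/3, M→25/3; new cluster BM
  updated: d(BM,C)=57/2, d(BM,J)=13, d(BM,K)=47, d(BM,V)=32, d(BM,X)=22, d(BM,Y)=53/2
step 2: merge (BM,J) at d=13, Q=-202; branch lengths BM→68/5, J→-3/5; new cluster BJM
  updated: d(BJM,C)=37/4, d(BJM,K)=59/2, d(BJM,V)=25/2, d(BJM,X)=53/2, d(BJM,Y)=41/4
step 3: merge (BJM,V) at d=25/2, Q=-293/2; branch lengths BJM→59/16, V→141/16; new cluster BJMV
  updated: d(BJMV,C)=47/8, d(BJMV,K)=18, d(BJMV,X)=29/2, d(BJMV,Y)=179/8
step 4: merge (BJMV,C) at d=47/8, Q=-93; branch lengths BJMV→19/4, C→9/8; new cluster BCJMV
  updated: d(BCJMV,K)=257/16, d(BCJMV,X)=237/16, d(BCJMV,Y)=39/4
step 5: merge (BCJMV,X) at d=237/16, Q=-813/16; branch lengths BCJMV→487/64, X→461/64; new cluster BCJMVX
  updated: d(BCJMVX,K)=69/8, d(BCJMVX,Y)=63/32
step 6: merge (BCJMVX,K) at d=69/8, Q=-659/32; branch lengths BCJMVX→19/64, K→533/64; new cluster BCJKMVX
  updated: d(BCJKMVX,Y)=107/64
step 7: merge (BCJKMVX,Y) at d=107/64; branch lengths BCJKMVX→107/128, Y→107/128; new cluster BCJKMVXY
final tree: (((((((B:5/3,M:25/3):68/5,J:-3/5):59/16,V:141/16):19/4,C:9/8):487/64,X:461/64):19/64,K:533/64):107/128,Y:107/128)
total length: 4255/64

59/16,141/16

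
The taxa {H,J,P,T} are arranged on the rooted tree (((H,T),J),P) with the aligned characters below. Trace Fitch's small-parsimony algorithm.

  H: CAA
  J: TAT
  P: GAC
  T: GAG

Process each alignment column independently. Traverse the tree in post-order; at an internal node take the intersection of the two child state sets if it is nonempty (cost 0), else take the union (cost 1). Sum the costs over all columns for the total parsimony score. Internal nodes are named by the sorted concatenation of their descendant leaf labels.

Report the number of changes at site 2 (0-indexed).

3

site 0, node HT: H={C} ∪ T={G} → {C,G} (+1)
site 0, node HJT: HT={C,G} ∪ J={T} → {C,G,T} (+1)
site 0, node HJPT: HJT={C,G,T} ∩ P={G} → {G} (+0)
site 1, node HT: H={A} ∩ T={A} → {A} (+0)
site 1, node HJT: HT={A} ∩ J={A} → {A} (+0)
site 1, node HJPT: HJT={A} ∩ P={A} → {A} (+0)
site 2, node HT: H={A} ∪ T={G} → {A,G} (+1)
site 2, node HJT: HT={A,G} ∪ J={T} → {A,G,T} (+1)
site 2, node HJPT: HJT={A,G,T} ∪ P={C} → {A,C,G,T} (+1)
per-site changes: [2, 0, 3]; total = 5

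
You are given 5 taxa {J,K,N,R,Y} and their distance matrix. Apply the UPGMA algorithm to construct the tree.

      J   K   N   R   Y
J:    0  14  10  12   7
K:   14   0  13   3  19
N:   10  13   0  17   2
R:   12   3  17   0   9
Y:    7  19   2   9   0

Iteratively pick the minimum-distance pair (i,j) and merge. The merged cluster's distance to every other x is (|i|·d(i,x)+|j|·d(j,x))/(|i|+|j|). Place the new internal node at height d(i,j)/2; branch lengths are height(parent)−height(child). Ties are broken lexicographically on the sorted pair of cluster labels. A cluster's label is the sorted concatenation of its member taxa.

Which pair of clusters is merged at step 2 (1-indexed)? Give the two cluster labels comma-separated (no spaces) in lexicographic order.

1. join N+Y (d=2) ⇒ NY; edges |N|=1, |Y|=1
  updated: d(J,NY)=17/2, d(K,NY)=16, d(NY,R)=13
2. join K+R (d=3) ⇒ KR; edges |K|=3/2, |R|=3/2
  updated: d(J,KR)=13, d(KR,NY)=29/2
3. join J+NY (d=17/2) ⇒ JNY; edges |J|=17/4, |NY|=13/4
  updated: d(JNY,KR)=14
4. join JNY+KR (d=14) ⇒ JKNRY; edges |JNY|=11/4, |KR|=11/2
final tree: ((J:17/4,(N:1,Y:1):13/4):11/4,(K:3/2,R:3/2):11/2)
total length: 83/4

K,R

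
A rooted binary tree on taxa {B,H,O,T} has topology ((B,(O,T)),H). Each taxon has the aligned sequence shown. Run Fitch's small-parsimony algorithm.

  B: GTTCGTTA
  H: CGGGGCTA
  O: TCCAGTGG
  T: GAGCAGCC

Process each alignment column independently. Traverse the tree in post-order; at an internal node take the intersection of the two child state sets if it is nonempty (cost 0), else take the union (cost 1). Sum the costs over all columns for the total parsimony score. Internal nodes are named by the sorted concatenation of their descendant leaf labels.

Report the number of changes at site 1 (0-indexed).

3

[col 0] OT: children O:{T}, T:{G} ∪→ {G,T}; cost 1
[col 0] BOT: children B:{G}, OT:{G,T} ∩→ {G}; cost 0
[col 0] BHOT: children BOT:{G}, H:{C} ∪→ {C,G}; cost 1
[col 1] OT: children O:{C}, T:{A} ∪→ {A,C}; cost 1
[col 1] BOT: children B:{T}, OT:{A,C} ∪→ {A,C,T}; cost 1
[col 1] BHOT: children BOT:{A,C,T}, H:{G} ∪→ {A,C,G,T}; cost 1
[col 2] OT: children O:{C}, T:{G} ∪→ {C,G}; cost 1
[col 2] BOT: children B:{T}, OT:{C,G} ∪→ {C,G,T}; cost 1
[col 2] BHOT: children BOT:{C,G,T}, H:{G} ∩→ {G}; cost 0
[col 3] OT: children O:{A}, T:{C} ∪→ {A,C}; cost 1
[col 3] BOT: children B:{C}, OT:{A,C} ∩→ {C}; cost 0
[col 3] BHOT: children BOT:{C}, H:{G} ∪→ {C,G}; cost 1
[col 4] OT: children O:{G}, T:{A} ∪→ {A,G}; cost 1
[col 4] BOT: children B:{G}, OT:{A,G} ∩→ {G}; cost 0
[col 4] BHOT: children BOT:{G}, H:{G} ∩→ {G}; cost 0
[col 5] OT: children O:{T}, T:{G} ∪→ {G,T}; cost 1
[col 5] BOT: children B:{T}, OT:{G,T} ∩→ {T}; cost 0
[col 5] BHOT: children BOT:{T}, H:{C} ∪→ {C,T}; cost 1
[col 6] OT: children O:{G}, T:{C} ∪→ {C,G}; cost 1
[col 6] BOT: children B:{T}, OT:{C,G} ∪→ {C,G,T}; cost 1
[col 6] BHOT: children BOT:{C,G,T}, H:{T} ∩→ {T}; cost 0
[col 7] OT: children O:{G}, T:{C} ∪→ {C,G}; cost 1
[col 7] BOT: children B:{A}, OT:{C,G} ∪→ {A,C,G}; cost 1
[col 7] BHOT: children BOT:{A,C,G}, H:{A} ∩→ {A}; cost 0
per-site changes: [2, 3, 2, 2, 1, 2, 2, 2]; total = 16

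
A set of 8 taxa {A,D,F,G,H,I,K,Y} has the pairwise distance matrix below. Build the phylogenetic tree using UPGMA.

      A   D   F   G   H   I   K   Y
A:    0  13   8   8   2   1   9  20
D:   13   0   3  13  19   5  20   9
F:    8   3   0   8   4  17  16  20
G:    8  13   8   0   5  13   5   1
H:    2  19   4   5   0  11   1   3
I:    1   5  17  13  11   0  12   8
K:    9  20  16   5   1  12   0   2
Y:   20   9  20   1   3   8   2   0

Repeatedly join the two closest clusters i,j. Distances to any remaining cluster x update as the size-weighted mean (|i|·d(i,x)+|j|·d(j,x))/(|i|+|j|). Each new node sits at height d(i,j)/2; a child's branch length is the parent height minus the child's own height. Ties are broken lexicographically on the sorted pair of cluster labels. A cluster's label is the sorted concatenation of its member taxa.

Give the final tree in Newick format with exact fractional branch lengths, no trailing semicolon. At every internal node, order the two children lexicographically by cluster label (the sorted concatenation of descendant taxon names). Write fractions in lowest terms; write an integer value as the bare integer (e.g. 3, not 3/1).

iteration 1: select A,I (d=1); attach at lengths (1/2, 1/2); label the merged cluster AI
  updated: d(AI,D)=9, d(AI,F)=25/2, d(AI,G)=21/2, d(AI,H)=13/2, d(AI,K)=21/2, d(AI,Y)=14
iteration 2: select G,Y (d=1); attach at lengths (1/2, 1/2); label the merged cluster GY
  updated: d(AI,GY)=49/4, d(D,GY)=11, d(F,GY)=14, d(GY,H)=4, d(GY,K)=7/2
iteration 3: select H,K (d=1); attach at lengths (1/2, 1/2); label the merged cluster HK
  updated: d(AI,HK)=17/2, d(D,HK)=39/2, d(F,HK)=10, d(GY,HK)=15/4
iteration 4: select D,F (d=3); attach at lengths (3/2, 3/2); label the merged cluster DF
  updated: d(AI,DF)=43/4, d(DF,GY)=25/2, d(DF,HK)=59/4
iteration 5: select GY,HK (d=15/4); attach at lengths (11/8, 11/8); label the merged cluster GHKY
  updated: d(AI,GHKY)=83/8, d(DF,GHKY)=109/8
iteration 6: select AI,GHKY (d=83/8); attach at lengths (75/16, 53/16); label the merged cluster AGHIKY
  updated: d(AGHIKY,DF)=38/3
iteration 7: select AGHIKY,DF (d=38/3); attach at lengths (55/48, 29/6); label the merged cluster ADFGHIKY
final tree: (((A:1/2,I:1/2):75/16,((G:1/2,Y:1/2):11/8,(H:1/2,K:1/2):11/8):53/16):55/48,(D:3/2,F:3/2):29/6)
total length: 1091/48

(((A:1/2,I:1/2):75/16,((G:1/2,Y:1/2):11/8,(H:1/2,K:1/2):11/8):53/16):55/48,(D:3/2,F:3/2):29/6)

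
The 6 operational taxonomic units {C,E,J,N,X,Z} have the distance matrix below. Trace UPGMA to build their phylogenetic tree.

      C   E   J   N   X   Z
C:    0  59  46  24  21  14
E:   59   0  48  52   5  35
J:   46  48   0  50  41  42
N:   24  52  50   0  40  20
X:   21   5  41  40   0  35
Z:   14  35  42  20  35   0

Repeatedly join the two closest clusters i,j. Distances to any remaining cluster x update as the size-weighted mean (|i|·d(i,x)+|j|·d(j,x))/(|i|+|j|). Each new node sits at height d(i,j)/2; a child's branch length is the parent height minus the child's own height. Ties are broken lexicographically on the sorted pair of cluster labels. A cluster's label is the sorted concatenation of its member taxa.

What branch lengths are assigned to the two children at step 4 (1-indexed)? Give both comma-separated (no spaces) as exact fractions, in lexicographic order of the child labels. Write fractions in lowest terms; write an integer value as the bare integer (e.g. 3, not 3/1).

step 1: merge (E,X) at d=5; branch lengths E→5/2, X→5/2; new cluster EX
  updated: d(C,EX)=40, d(EX,J)=89/2, d(EX,N)=46, d(EX,Z)=35
step 2: merge (C,Z) at d=14; branch lengths C→7, Z→7; new cluster CZ
  updated: d(CZ,EX)=75/2, d(CZ,J)=44, d(CZ,N)=22
step 3: merge (CZ,N) at d=22; branch lengths CZ→4, N→11; new cluster CNZ
  updated: d(CNZ,EX)=121/3, d(CNZ,J)=46
step 4: merge (CNZ,EX) at d=121/3; branch lengths CNZ→55/6, EX→53/3; new cluster CENXZ
  updated: d(CENXZ,J)=227/5
step 5: merge (CENXZ,J) at d=227/5; branch lengths CENXZ→38/15, J→227/10; new cluster CEJNXZ
final tree: ((((C:7,Z:7):4,N:11):55/6,(E:5/2,X:5/2):53/3):38/15,J:227/10)
total length: 1291/15

55/6,53/3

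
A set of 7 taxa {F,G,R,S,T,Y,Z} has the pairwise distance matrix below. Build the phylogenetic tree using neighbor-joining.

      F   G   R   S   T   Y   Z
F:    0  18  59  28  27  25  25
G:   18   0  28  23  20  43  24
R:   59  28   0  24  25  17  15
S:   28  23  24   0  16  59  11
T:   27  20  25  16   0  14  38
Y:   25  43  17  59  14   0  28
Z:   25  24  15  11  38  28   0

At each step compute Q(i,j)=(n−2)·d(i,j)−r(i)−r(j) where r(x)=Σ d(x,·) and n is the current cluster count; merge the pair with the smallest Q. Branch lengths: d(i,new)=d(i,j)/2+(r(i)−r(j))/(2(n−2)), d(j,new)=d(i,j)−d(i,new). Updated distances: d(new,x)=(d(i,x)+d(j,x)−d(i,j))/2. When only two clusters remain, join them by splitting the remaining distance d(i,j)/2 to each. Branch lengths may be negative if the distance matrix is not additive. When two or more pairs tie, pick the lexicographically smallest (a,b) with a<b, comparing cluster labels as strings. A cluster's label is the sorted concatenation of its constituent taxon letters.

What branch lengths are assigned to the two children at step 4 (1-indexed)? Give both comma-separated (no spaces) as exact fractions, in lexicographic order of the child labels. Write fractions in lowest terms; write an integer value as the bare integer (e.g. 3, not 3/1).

183/16,105/16

iteration 1: select R,Y (d=17, Q=-269); attach at lengths (67/10, 103/10); label the merged cluster RY
  updated: d(F,RY)=67/2, d(G,RY)=27, d(RY,S)=33, d(RY,T)=11, d(RY,Z)=13
iteration 2: select RY,T (d=11, Q=-371/2); attach at lengths (99/16, 77/16); label the merged cluster RTY
  updated: d(F,RTY)=99/4, d(G,RTY)=18, d(RTY,S)=19, d(RTY,Z)=20
iteration 3: select S,Z (d=11, Q=-128); attach at lengths (17/3, 16/3); label the merged cluster SZ
  updated: d(F,SZ)=21, d(G,SZ)=18, d(RTY,SZ)=14
iteration 4: select F,G (d=18, Q=-327/4); attach at lengths (183/16, 105/16); label the merged cluster FG
  updated: d(FG,RTY)=99/8, d(FG,SZ)=21/2
iteration 5: select FG,RTY (d=99/8, Q=-295/8); attach at lengths (71/16, 127/16); label the merged cluster FGRTY
  updated: d(FGRTY,SZ)=97/16
iteration 6: select FGRTY,SZ (d=97/16); attach at lengths (97/32, 97/32); label the merged cluster FGRSTYZ
final tree: (((F:183/16,G:105/16):71/16,((R:67/10,Y:103/10):99/16,T:77/16):127/16):97/32,(S:17/3,Z:16/3):97/32)
total length: 1207/16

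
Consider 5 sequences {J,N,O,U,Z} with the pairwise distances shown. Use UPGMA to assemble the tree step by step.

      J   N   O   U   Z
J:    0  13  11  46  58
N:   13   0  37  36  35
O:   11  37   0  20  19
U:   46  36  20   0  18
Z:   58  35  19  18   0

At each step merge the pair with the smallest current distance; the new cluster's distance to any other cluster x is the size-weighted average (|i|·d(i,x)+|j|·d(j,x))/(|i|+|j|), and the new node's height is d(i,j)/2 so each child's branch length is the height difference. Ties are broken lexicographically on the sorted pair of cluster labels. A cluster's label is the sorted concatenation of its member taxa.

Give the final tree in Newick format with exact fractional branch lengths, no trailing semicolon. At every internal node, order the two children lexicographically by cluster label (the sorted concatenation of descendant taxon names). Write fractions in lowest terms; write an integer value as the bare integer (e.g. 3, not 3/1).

1. join J+O (d=11) ⇒ JO; edges |J|=11/2, |O|=11/2
  updated: d(JO,N)=25, d(JO,U)=33, d(JO,Z)=77/2
2. join U+Z (d=18) ⇒ UZ; edges |U|=9, |Z|=9
  updated: d(JO,UZ)=143/4, d(N,UZ)=71/2
3. join JO+N (d=25) ⇒ JNO; edges |JO|=7, |N|=25/2
  updated: d(JNO,UZ)=107/3
4. join JNO+UZ (d=107/3) ⇒ JNOUZ; edges |JNO|=16/3, |UZ|=53/6
final tree: (((J:11/2,O:11/2):7,N:25/2):16/3,(U:9,Z:9):53/6)
total length: 188/3

(((J:11/2,O:11/2):7,N:25/2):16/3,(U:9,Z:9):53/6)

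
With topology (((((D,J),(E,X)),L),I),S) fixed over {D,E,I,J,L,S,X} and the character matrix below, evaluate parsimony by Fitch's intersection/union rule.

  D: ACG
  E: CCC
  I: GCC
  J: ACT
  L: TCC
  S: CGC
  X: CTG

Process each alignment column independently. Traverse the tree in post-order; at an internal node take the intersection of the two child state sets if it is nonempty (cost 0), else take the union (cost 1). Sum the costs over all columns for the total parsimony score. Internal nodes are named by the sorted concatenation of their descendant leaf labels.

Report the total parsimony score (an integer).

DJ@0: {A} ∩ {A} = {A} (intersection, +0)
EX@0: {C} ∩ {C} = {C} (intersection, +0)
DEJX@0: {A} ∪ {C} = {A,C} (union, +1)
DEJLX@0: {A,C} ∪ {T} = {A,C,T} (union, +1)
DEIJLX@0: {A,C,T} ∪ {G} = {A,C,G,T} (union, +1)
DEIJLSX@0: {A,C,G,T} ∩ {C} = {C} (intersection, +0)
DJ@1: {C} ∩ {C} = {C} (intersection, +0)
EX@1: {C} ∪ {T} = {C,T} (union, +1)
DEJX@1: {C} ∩ {C,T} = {C} (intersection, +0)
DEJLX@1: {C} ∩ {C} = {C} (intersection, +0)
DEIJLX@1: {C} ∩ {C} = {C} (intersection, +0)
DEIJLSX@1: {C} ∪ {G} = {C,G} (union, +1)
DJ@2: {G} ∪ {T} = {G,T} (union, +1)
EX@2: {C} ∪ {G} = {C,G} (union, +1)
DEJX@2: {G,T} ∩ {C,G} = {G} (intersection, +0)
DEJLX@2: {G} ∪ {C} = {C,G} (union, +1)
DEIJLX@2: {C,G} ∩ {C} = {C} (intersection, +0)
DEIJLSX@2: {C} ∩ {C} = {C} (intersection, +0)
per-site changes: [3, 2, 3]; total = 8

8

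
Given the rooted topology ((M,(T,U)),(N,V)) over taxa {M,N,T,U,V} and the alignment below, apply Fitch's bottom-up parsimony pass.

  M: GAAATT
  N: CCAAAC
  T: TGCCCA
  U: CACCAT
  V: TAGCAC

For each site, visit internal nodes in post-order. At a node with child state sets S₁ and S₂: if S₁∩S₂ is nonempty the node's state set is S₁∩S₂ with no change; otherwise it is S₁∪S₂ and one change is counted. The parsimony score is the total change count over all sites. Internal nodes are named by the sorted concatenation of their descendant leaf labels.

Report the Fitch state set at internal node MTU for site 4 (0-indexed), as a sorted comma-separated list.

A,C,T

site 0, node TU: T={T} ∪ U={C} → {C,T} (+1)
site 0, node MTU: M={G} ∪ TU={C,T} → {C,G,T} (+1)
site 0, node NV: N={C} ∪ V={T} → {C,T} (+1)
site 0, node MNTUV: MTU={C,G,T} ∩ NV={C,T} → {C,T} (+0)
site 1, node TU: T={G} ∪ U={A} → {A,G} (+1)
site 1, node MTU: M={A} ∩ TU={A,G} → {A} (+0)
site 1, node NV: N={C} ∪ V={A} → {A,C} (+1)
site 1, node MNTUV: MTU={A} ∩ NV={A,C} → {A} (+0)
site 2, node TU: T={C} ∩ U={C} → {C} (+0)
site 2, node MTU: M={A} ∪ TU={C} → {A,C} (+1)
site 2, node NV: N={A} ∪ V={G} → {A,G} (+1)
site 2, node MNTUV: MTU={A,C} ∩ NV={A,G} → {A} (+0)
site 3, node TU: T={C} ∩ U={C} → {C} (+0)
site 3, node MTU: M={A} ∪ TU={C} → {A,C} (+1)
site 3, node NV: N={A} ∪ V={C} → {A,C} (+1)
site 3, node MNTUV: MTU={A,C} ∩ NV={A,C} → {A,C} (+0)
site 4, node TU: T={C} ∪ U={A} → {A,C} (+1)
site 4, node MTU: M={T} ∪ TU={A,C} → {A,C,T} (+1)
site 4, node NV: N={A} ∩ V={A} → {A} (+0)
site 4, node MNTUV: MTU={A,C,T} ∩ NV={A} → {A} (+0)
site 5, node TU: T={A} ∪ U={T} → {A,T} (+1)
site 5, node MTU: M={T} ∩ TU={A,T} → {T} (+0)
site 5, node NV: N={C} ∩ V={C} → {C} (+0)
site 5, node MNTUV: MTU={T} ∪ NV={C} → {C,T} (+1)
per-site changes: [3, 2, 2, 2, 2, 2]; total = 13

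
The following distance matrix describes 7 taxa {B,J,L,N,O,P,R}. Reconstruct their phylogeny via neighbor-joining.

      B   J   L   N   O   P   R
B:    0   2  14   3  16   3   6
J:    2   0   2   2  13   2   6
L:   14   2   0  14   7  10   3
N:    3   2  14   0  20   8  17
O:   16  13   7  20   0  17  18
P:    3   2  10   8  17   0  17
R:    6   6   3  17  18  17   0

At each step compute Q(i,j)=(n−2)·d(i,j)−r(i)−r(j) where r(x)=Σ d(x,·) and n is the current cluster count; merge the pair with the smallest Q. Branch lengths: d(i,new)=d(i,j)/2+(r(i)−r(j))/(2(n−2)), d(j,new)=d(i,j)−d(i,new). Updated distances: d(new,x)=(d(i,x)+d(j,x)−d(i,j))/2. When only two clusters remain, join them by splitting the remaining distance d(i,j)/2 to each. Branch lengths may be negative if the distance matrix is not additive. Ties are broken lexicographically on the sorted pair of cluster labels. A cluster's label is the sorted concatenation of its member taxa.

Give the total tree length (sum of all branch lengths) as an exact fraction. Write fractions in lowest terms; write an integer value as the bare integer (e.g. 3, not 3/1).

step 1: merge (L,O) at d=7, Q=-106; branch lengths L→-3/5, O→38/5; new cluster LO
  updated: d(B,LO)=23/2, d(J,LO)=4, d(LO,N)=27/2, d(LO,P)=10, d(LO,R)=7
step 2: merge (LO,R) at d=7, Q=-71; branch lengths LO→21/8, R→35/8; new cluster LOR
  updated: d(B,LOR)=21/4, d(J,LOR)=3/2, d(LOR,N)=47/4, d(LOR,P)=10
step 3: merge (J,LOR) at d=3/2, Q=-63/2; branch lengths J→-11/4, LOR→17/4; new cluster JLOR
  updated: d(B,JLOR)=23/8, d(JLOR,N)=49/8, d(JLOR,P)=21/4
step 4: merge (B,N) at d=3, Q=-20; branch lengths B→-9/16, N→57/16; new cluster BN
  updated: d(BN,JLOR)=3, d(BN,P)=4
step 5: merge (BN,JLOR) at d=3, Q=-49/4; branch lengths BN→7/8, JLOR→17/8; new cluster BJLNOR
  updated: d(BJLNOR,P)=25/8
step 6: merge (BJLNOR,P) at d=25/8; branch lengths BJLNOR→25/16, P→25/16; new cluster BJLNOPR
final tree: (((B:-9/16,N:57/16):7/8,(J:-11/4,((L:-3/5,O:38/5):21/8,R:35/8):17/4):17/8):25/16,P:25/16)
total length: 197/8

197/8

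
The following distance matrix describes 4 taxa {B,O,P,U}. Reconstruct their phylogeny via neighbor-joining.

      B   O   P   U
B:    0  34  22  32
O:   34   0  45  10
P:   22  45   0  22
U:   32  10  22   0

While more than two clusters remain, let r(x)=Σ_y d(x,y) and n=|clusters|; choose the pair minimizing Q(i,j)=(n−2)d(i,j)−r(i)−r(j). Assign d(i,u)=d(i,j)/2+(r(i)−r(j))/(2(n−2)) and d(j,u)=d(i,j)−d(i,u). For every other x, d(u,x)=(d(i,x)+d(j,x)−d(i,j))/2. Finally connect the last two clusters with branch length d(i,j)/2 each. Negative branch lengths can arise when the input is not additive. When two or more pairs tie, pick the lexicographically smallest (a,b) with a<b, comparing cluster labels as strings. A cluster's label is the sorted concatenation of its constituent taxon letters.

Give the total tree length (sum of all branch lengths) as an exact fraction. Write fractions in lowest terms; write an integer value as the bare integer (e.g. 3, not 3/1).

197/4

1. join B+P (d=22, Q=-133) ⇒ BP; edges |B|=43/4, |P|=45/4
  updated: d(BP,O)=57/2, d(BP,U)=16
2. join BP+O (d=57/2, Q=-109/2) ⇒ BOP; edges |BP|=69/4, |O|=45/4
  updated: d(BOP,U)=-5/4
3. join BOP+U (d=-5/4) ⇒ BOPU; edges |BOP|=-5/8, |U|=-5/8
final tree: (((B:43/4,P:45/4):69/4,O:45/4):-5/8,U:-5/8)
total length: 197/4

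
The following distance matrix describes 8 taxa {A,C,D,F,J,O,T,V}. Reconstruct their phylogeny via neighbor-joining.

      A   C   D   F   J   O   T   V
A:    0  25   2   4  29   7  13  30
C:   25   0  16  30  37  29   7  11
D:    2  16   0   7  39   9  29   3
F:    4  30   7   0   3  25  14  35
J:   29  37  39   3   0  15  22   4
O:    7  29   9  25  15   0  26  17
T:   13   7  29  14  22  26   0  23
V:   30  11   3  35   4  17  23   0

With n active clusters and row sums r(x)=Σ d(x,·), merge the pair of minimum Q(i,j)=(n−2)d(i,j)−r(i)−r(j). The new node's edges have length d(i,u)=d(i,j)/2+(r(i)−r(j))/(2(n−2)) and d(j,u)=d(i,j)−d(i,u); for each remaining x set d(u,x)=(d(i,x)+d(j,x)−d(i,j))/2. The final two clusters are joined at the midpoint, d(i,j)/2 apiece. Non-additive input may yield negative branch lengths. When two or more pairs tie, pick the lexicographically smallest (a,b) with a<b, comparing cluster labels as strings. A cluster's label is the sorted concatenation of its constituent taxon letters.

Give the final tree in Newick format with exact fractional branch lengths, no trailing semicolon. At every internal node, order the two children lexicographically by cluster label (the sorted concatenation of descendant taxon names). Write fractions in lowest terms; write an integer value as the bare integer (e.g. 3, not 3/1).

((((A:2,O:5):53/16,(F:-13/12,J:49/12):159/16):35/16,(C:81/20,T:59/20):155/16):81/32,(D:-15/8,V:39/8):81/32)

iteration 1: select F,J (d=3, Q=-249); attach at lengths (-13/12, 49/12); label the merged cluster FJ
  updated: d(A,FJ)=15, d(C,FJ)=32, d(D,FJ)=43/2, d(FJ,O)=37/2, d(FJ,T)=33/2, d(FJ,V)=18
iteration 2: select C,T (d=7, Q=-399/2); attach at lengths (81/20, 59/20); label the merged cluster CT
  updated: d(A,CT)=31/2, d(CT,D)=19, d(CT,FJ)=83/4, d(CT,O)=24, d(CT,V)=27/2
iteration 3: select D,V (d=3, Q=-124); attach at lengths (-15/8, 39/8); label the merged cluster DV
  updated: d(A,DV)=29/2, d(CT,DV)=59/4, d(DV,FJ)=73/4, d(DV,O)=23/2
iteration 4: select A,O (d=7, Q=-92); attach at lengths (2, 5); label the merged cluster AO
  updated: d(AO,CT)=65/4, d(AO,DV)=19/2, d(AO,FJ)=53/4
iteration 5: select AO,FJ (d=53/4, Q=-259/4); attach at lengths (53/16, 159/16); label the merged cluster AFJO
  updated: d(AFJO,CT)=95/8, d(AFJO,DV)=29/4
iteration 6: select AFJO,CT (d=95/8, Q=-271/8); attach at lengths (35/16, 155/16); label the merged cluster ACFJOT
  updated: d(ACFJOT,DV)=81/16
iteration 7: select ACFJOT,DV (d=81/16); attach at lengths (81/32, 81/32); label the merged cluster ACDFJOTV
final tree: ((((A:2,O:5):53/16,(F:-13/12,J:49/12):159/16):35/16,(C:81/20,T:59/20):155/16):81/32,(D:-15/8,V:39/8):81/32)
total length: 803/16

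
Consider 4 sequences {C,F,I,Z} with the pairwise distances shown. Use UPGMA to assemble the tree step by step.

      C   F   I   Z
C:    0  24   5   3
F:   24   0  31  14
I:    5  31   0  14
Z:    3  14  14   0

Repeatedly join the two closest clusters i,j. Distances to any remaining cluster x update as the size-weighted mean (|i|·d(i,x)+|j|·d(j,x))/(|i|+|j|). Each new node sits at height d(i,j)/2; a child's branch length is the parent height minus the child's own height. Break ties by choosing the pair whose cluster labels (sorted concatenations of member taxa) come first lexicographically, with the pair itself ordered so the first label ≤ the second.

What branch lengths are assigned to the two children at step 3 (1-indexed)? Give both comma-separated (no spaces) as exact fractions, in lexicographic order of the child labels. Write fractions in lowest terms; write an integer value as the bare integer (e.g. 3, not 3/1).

step 1: merge (C,Z) at d=3; branch lengths C→3/2, Z→3/2; new cluster CZ
  updated: d(CZ,F)=19, d(CZ,I)=19/2
step 2: merge (CZ,I) at d=19/2; branch lengths CZ→13/4, I→19/4; new cluster CIZ
  updated: d(CIZ,F)=23
step 3: merge (CIZ,F) at d=23; branch lengths CIZ→27/4, F→23/2; new cluster CFIZ
final tree: (((C:3/2,Z:3/2):13/4,I:19/4):27/4,F:23/2)
total length: 117/4

27/4,23/2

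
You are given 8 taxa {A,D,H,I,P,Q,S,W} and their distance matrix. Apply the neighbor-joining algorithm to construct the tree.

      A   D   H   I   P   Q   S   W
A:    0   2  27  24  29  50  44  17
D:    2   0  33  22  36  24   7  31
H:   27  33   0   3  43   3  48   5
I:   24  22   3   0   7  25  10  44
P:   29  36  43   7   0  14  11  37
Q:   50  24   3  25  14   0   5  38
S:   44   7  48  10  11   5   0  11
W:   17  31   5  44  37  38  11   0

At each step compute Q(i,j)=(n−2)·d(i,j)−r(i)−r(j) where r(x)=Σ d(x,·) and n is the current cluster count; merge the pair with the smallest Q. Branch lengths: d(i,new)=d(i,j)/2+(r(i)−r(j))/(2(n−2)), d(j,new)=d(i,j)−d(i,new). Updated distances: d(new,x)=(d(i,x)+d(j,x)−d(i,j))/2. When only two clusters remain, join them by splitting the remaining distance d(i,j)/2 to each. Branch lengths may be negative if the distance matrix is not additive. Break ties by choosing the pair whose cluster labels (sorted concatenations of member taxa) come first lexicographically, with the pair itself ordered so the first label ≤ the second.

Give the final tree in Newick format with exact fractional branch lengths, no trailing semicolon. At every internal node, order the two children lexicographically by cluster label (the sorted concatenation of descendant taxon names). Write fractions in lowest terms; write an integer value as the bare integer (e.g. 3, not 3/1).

(((((A:25/6,D:-13/6):209/16,(H:-1/5,W:26/5):167/16):127/16,(I:3,P:4):77/16):67/16,Q:81/16):-1/32,S:-1/32)

iteration 1: select A,D (d=2, Q=-336); attach at lengths (25/6, -13/6); label the merged cluster AD
  updated: d(AD,H)=29, d(AD,I)=22, d(AD,P)=63/2, d(AD,Q)=36, d(AD,S)=49/2, d(AD,W)=23
iteration 2: select H,W (d=5, Q=-264); attach at lengths (-1/5, 26/5); label the merged cluster HW
  updated: d(AD,HW)=47/2, d(HW,I)=21, d(HW,P)=75/2, d(HW,Q)=18, d(HW,S)=27
iteration 3: select AD,HW (d=47/2, Q=-341/2); attach at lengths (209/16, 167/16); label the merged cluster ADHW
  updated: d(ADHW,I)=39/4, d(ADHW,P)=91/4, d(ADHW,Q)=61/4, d(ADHW,S)=14
iteration 4: select I,P (d=7, Q=-171/2); attach at lengths (3, 4); label the merged cluster IP
  updated: d(ADHW,IP)=51/4, d(IP,Q)=16, d(IP,S)=7
iteration 5: select ADHW,IP (d=51/4, Q=-209/4); attach at lengths (127/16, 77/16); label the merged cluster ADHIPW
  updated: d(ADHIPW,Q)=37/4, d(ADHIPW,S)=33/8
iteration 6: select ADHIPW,Q (d=37/4, Q=-147/8); attach at lengths (67/16, 81/16); label the merged cluster ADHIPQW
  updated: d(ADHIPQW,S)=-1/16
iteration 7: select ADHIPQW,S (d=-1/16); attach at lengths (-1/32, -1/32); label the merged cluster ADHIPQSW
final tree: (((((A:25/6,D:-13/6):209/16,(H:-1/5,W:26/5):167/16):127/16,(I:3,P:4):77/16):67/16,Q:81/16):-1/32,S:-1/32)
total length: 951/16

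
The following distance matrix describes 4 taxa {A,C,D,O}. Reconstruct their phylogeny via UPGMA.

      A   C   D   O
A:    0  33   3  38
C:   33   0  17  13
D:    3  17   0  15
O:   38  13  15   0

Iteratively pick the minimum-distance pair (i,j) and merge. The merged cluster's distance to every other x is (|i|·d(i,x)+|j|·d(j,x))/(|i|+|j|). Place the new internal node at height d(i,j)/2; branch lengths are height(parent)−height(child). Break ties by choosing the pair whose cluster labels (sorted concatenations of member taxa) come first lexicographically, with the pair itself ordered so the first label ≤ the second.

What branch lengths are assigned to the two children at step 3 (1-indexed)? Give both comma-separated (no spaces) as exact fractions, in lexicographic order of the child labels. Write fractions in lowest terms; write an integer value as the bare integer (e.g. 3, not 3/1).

91/8,51/8

iteration 1: select A,D (d=3); attach at lengths (3/2, 3/2); label the merged cluster AD
  updated: d(AD,C)=25, d(AD,O)=53/2
iteration 2: select C,O (d=13); attach at lengths (13/2, 13/2); label the merged cluster CO
  updated: d(AD,CO)=103/4
iteration 3: select AD,CO (d=103/4); attach at lengths (91/8, 51/8); label the merged cluster ACDO
final tree: ((A:3/2,D:3/2):91/8,(C:13/2,O:13/2):51/8)
total length: 135/4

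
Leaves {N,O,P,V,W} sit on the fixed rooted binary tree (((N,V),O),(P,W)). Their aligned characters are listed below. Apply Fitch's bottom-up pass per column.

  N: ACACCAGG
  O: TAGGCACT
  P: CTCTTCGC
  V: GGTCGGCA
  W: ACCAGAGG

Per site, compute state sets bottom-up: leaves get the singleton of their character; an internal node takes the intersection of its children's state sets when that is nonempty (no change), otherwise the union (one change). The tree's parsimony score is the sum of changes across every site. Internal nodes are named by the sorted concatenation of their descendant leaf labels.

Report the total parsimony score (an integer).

22

NV@0: {A} ∪ {G} = {A,G} (union, +1)
NOV@0: {A,G} ∪ {T} = {A,G,T} (union, +1)
PW@0: {C} ∪ {A} = {A,C} (union, +1)
NOPVW@0: {A,G,T} ∩ {A,C} = {A} (intersection, +0)
NV@1: {C} ∪ {G} = {C,G} (union, +1)
NOV@1: {C,G} ∪ {A} = {A,C,G} (union, +1)
PW@1: {T} ∪ {C} = {C,T} (union, +1)
NOPVW@1: {A,C,G} ∩ {C,T} = {C} (intersection, +0)
NV@2: {A} ∪ {T} = {A,T} (union, +1)
NOV@2: {A,T} ∪ {G} = {A,G,T} (union, +1)
PW@2: {C} ∩ {C} = {C} (intersection, +0)
NOPVW@2: {A,G,T} ∪ {C} = {A,C,G,T} (union, +1)
NV@3: {C} ∩ {C} = {C} (intersection, +0)
NOV@3: {C} ∪ {G} = {C,G} (union, +1)
PW@3: {T} ∪ {A} = {A,T} (union, +1)
NOPVW@3: {C,G} ∪ {A,T} = {A,C,G,T} (union, +1)
NV@4: {C} ∪ {G} = {C,G} (union, +1)
NOV@4: {C,G} ∩ {C} = {C} (intersection, +0)
PW@4: {T} ∪ {G} = {G,T} (union, +1)
NOPVW@4: {C} ∪ {G,T} = {C,G,T} (union, +1)
NV@5: {A} ∪ {G} = {A,G} (union, +1)
NOV@5: {A,G} ∩ {A} = {A} (intersection, +0)
PW@5: {C} ∪ {A} = {A,C} (union, +1)
NOPVW@5: {A} ∩ {A,C} = {A} (intersection, +0)
NV@6: {G} ∪ {C} = {C,G} (union, +1)
NOV@6: {C,G} ∩ {C} = {C} (intersection, +0)
PW@6: {G} ∩ {G} = {G} (intersection, +0)
NOPVW@6: {C} ∪ {G} = {C,G} (union, +1)
NV@7: {G} ∪ {A} = {A,G} (union, +1)
NOV@7: {A,G} ∪ {T} = {A,G,T} (union, +1)
PW@7: {C} ∪ {G} = {C,G} (union, +1)
NOPVW@7: {A,G,T} ∩ {C,G} = {G} (intersection, +0)
per-site changes: [3, 3, 3, 3, 3, 2, 2, 3]; total = 22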